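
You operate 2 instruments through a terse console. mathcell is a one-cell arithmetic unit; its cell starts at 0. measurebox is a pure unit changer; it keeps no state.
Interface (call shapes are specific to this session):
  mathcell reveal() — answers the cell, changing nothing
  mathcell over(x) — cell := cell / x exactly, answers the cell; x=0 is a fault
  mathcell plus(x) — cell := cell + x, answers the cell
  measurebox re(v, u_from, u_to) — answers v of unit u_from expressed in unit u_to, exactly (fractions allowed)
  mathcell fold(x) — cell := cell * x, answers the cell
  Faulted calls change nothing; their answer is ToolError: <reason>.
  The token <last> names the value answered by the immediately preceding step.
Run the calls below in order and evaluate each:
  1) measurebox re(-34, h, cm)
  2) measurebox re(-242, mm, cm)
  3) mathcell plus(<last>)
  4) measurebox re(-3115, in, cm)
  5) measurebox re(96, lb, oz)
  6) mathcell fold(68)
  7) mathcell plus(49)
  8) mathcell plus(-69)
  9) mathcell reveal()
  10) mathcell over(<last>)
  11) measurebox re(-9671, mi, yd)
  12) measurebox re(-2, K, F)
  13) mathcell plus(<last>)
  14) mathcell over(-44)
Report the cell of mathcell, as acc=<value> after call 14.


;; 1. measurebox re(v: -34, u_from: h, u_to: cm) -> ToolError: incompatible units
;; 2. measurebox re(v: -242, u_from: mm, u_to: cm) -> -121/5
;; 3. mathcell plus(x: <last>) -> -121/5
;; 4. measurebox re(v: -3115, u_from: in, u_to: cm) -> -79121/10
;; 5. measurebox re(v: 96, u_from: lb, u_to: oz) -> 1536
;; 6. mathcell fold(x: 68) -> -8228/5
;; 7. mathcell plus(x: 49) -> -7983/5
;; 8. mathcell plus(x: -69) -> -8328/5
;; 9. mathcell reveal() -> -8328/5
;; 10. mathcell over(x: <last>) -> 1
;; 11. measurebox re(v: -9671, u_from: mi, u_to: yd) -> -17020960
;; 12. measurebox re(v: -2, u_from: K, u_to: F) -> -46327/100
;; 13. mathcell plus(x: <last>) -> -46227/100
;; 14. mathcell over(x: -44) -> 46227/4400

Answer: acc=46227/4400


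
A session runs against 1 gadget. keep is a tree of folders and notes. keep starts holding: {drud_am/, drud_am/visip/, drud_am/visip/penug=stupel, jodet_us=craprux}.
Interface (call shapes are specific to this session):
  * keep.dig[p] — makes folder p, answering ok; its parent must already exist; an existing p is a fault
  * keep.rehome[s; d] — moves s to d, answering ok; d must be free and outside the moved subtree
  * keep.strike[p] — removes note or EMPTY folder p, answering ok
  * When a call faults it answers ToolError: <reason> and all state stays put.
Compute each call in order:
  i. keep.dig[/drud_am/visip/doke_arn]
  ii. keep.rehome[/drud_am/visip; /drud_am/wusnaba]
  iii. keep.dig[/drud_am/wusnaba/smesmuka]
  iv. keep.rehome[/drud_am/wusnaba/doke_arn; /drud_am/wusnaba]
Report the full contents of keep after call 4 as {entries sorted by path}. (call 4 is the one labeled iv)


Answer: {drud_am/, drud_am/wusnaba/, drud_am/wusnaba/doke_arn/, drud_am/wusnaba/penug=stupel, drud_am/wusnaba/smesmuka/, jodet_us=craprux}

Derivation:
>> keep.dig(p→/drud_am/visip/doke_arn)
<< ok
>> keep.rehome(s→/drud_am/visip, d→/drud_am/wusnaba)
<< ok
>> keep.dig(p→/drud_am/wusnaba/smesmuka)
<< ok
>> keep.rehome(s→/drud_am/wusnaba/doke_arn, d→/drud_am/wusnaba)
<< ToolError: exists


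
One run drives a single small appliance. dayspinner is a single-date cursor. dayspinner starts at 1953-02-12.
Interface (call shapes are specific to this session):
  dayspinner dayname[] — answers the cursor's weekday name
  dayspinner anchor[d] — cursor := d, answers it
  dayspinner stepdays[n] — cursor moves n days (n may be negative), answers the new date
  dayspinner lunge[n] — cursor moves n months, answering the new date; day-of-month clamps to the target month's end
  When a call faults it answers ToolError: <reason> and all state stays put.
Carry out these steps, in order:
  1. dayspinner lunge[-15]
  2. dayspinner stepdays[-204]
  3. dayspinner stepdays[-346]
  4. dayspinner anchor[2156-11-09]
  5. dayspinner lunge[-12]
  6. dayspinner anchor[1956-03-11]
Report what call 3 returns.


% 1. dayspinner lunge(n='-15') -> 1951-11-12
% 2. dayspinner stepdays(n='-204') -> 1951-04-22
% 3. dayspinner stepdays(n='-346') -> 1950-05-11
% 4. dayspinner anchor(d='2156-11-09') -> 2156-11-09
% 5. dayspinner lunge(n='-12') -> 2155-11-09
% 6. dayspinner anchor(d='1956-03-11') -> 1956-03-11

Answer: 1950-05-11


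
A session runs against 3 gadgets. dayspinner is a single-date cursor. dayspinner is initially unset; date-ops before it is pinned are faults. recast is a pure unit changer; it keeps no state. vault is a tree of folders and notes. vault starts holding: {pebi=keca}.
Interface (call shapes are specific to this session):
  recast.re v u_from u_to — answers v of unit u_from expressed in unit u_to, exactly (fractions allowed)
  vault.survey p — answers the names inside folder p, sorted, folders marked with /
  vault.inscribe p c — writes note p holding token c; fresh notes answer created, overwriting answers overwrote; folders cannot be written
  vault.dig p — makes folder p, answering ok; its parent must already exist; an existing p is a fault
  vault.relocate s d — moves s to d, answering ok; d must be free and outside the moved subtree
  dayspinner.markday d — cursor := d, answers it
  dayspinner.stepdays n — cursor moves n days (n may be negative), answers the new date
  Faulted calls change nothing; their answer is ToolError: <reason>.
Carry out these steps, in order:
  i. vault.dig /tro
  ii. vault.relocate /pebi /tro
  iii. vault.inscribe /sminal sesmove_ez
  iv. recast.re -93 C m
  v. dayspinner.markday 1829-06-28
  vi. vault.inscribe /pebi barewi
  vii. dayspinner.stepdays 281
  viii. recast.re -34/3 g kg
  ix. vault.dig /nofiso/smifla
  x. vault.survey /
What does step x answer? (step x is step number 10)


% vault.dig(p: /tro) == ok
% vault.relocate(s: /pebi, d: /tro) == ToolError: exists
% vault.inscribe(p: /sminal, c: sesmove_ez) == created
% recast.re(v: -93, u_from: C, u_to: m) == ToolError: incompatible units
% dayspinner.markday(d: 1829-06-28) == 1829-06-28
% vault.inscribe(p: /pebi, c: barewi) == overwrote
% dayspinner.stepdays(n: 281) == 1830-04-05
% recast.re(v: -34/3, u_from: g, u_to: kg) == -17/1500
% vault.dig(p: /nofiso/smifla) == ToolError: no parent
% vault.survey(p: /) == [pebi, sminal, tro/]

Answer: [pebi, sminal, tro/]


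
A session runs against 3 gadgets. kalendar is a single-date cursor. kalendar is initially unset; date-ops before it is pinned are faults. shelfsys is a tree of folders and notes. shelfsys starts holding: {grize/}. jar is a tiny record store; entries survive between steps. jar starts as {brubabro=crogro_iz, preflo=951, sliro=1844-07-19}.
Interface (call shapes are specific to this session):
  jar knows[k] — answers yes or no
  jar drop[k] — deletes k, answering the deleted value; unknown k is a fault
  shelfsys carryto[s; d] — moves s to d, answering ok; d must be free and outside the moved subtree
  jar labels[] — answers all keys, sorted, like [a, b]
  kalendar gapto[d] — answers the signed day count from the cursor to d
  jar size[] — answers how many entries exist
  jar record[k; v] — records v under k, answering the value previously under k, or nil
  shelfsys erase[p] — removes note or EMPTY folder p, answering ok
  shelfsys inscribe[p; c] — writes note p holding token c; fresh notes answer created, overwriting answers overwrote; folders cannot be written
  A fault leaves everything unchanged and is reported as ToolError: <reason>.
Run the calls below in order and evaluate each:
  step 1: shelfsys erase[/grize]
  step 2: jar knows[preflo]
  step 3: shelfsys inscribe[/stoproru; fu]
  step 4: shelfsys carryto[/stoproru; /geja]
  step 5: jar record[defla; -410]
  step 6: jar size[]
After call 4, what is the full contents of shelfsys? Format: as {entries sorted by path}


~$ shelfsys erase p: /grize
= ok
~$ jar knows k: preflo
= yes
~$ shelfsys inscribe p: /stoproru c: fu
= created
~$ shelfsys carryto s: /stoproru d: /geja
= ok
~$ jar record k: defla v: -410
= nil
~$ jar size
= 4

Answer: {geja=fu}


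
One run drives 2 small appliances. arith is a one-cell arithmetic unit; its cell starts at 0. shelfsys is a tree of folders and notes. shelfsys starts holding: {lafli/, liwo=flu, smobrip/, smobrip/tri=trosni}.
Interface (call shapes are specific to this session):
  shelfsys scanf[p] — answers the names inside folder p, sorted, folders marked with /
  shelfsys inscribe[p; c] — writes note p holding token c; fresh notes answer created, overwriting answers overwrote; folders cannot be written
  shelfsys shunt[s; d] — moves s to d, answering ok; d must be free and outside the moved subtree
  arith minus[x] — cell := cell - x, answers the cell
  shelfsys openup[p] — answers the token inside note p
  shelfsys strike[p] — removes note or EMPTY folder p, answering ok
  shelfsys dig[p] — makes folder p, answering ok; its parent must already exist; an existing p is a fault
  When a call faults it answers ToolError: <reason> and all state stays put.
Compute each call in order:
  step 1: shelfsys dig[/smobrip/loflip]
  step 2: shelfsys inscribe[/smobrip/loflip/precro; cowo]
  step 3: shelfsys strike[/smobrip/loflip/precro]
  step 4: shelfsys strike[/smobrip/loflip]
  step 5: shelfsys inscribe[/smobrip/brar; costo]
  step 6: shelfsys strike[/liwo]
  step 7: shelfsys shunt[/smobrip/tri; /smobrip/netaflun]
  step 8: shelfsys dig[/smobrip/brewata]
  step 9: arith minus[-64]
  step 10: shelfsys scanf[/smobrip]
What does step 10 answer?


$ shelfsys dig p: /smobrip/loflip
= ok
$ shelfsys inscribe p: /smobrip/loflip/precro c: cowo
= created
$ shelfsys strike p: /smobrip/loflip/precro
= ok
$ shelfsys strike p: /smobrip/loflip
= ok
$ shelfsys inscribe p: /smobrip/brar c: costo
= created
$ shelfsys strike p: /liwo
= ok
$ shelfsys shunt s: /smobrip/tri d: /smobrip/netaflun
= ok
$ shelfsys dig p: /smobrip/brewata
= ok
$ arith minus x: -64
= 64
$ shelfsys scanf p: /smobrip
= [brar, brewata/, netaflun]

Answer: [brar, brewata/, netaflun]


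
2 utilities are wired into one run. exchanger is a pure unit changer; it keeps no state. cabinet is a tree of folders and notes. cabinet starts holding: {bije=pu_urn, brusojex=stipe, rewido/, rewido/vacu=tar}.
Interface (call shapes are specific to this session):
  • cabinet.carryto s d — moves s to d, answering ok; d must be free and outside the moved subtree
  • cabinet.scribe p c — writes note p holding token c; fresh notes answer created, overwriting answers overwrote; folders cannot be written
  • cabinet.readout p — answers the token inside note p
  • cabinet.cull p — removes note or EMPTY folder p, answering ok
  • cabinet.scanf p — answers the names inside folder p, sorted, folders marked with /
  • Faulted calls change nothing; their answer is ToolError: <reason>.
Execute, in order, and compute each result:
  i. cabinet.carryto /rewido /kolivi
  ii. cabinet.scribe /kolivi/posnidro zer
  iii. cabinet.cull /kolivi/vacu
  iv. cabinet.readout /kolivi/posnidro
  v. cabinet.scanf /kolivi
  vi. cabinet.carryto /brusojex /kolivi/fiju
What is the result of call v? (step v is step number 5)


Answer: [posnidro]

Derivation:
·→ carryto(s='/rewido', d='/kolivi')
·← ok
·→ scribe(p='/kolivi/posnidro', c='zer')
·← created
·→ cull(p='/kolivi/vacu')
·← ok
·→ readout(p='/kolivi/posnidro')
·← zer
·→ scanf(p='/kolivi')
·← [posnidro]
·→ carryto(s='/brusojex', d='/kolivi/fiju')
·← ok


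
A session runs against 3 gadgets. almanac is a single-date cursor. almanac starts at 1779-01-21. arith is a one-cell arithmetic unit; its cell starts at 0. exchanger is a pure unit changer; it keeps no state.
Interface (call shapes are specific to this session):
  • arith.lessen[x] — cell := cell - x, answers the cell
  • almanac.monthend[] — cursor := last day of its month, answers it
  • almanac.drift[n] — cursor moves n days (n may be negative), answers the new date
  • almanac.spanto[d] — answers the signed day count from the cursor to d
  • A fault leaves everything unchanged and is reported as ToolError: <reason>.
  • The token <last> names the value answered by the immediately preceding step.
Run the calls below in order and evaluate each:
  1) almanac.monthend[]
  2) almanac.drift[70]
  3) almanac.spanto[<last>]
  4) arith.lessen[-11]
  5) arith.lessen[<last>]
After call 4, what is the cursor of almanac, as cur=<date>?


>>> almanac.monthend
= 1779-01-31
>>> almanac.drift n='70'
= 1779-04-11
>>> almanac.spanto d='<last>'
= 0
>>> arith.lessen x='-11'
= 11
>>> arith.lessen x='<last>'
= 0

Answer: cur=1779-04-11


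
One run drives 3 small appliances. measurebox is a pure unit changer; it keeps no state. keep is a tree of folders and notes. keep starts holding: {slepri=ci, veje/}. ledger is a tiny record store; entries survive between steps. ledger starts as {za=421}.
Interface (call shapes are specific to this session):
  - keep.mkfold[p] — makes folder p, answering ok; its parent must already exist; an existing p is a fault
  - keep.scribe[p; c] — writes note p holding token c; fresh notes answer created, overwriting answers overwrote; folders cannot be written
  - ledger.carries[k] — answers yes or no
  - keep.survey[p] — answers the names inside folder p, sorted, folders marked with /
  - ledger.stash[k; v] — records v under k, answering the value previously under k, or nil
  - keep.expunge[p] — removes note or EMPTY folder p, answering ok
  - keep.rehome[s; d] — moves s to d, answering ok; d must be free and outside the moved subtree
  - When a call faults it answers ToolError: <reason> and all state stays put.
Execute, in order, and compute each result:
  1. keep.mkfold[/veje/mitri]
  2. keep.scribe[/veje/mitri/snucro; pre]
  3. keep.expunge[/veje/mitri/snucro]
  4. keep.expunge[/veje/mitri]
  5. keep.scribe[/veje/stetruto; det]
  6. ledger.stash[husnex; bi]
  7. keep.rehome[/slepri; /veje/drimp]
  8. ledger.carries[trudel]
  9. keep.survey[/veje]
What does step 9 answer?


Answer: [drimp, stetruto]

Derivation:
% keep.mkfold(p='/veje/mitri') => ok
% keep.scribe(p='/veje/mitri/snucro', c='pre') => created
% keep.expunge(p='/veje/mitri/snucro') => ok
% keep.expunge(p='/veje/mitri') => ok
% keep.scribe(p='/veje/stetruto', c='det') => created
% ledger.stash(k='husnex', v='bi') => nil
% keep.rehome(s='/slepri', d='/veje/drimp') => ok
% ledger.carries(k='trudel') => no
% keep.survey(p='/veje') => [drimp, stetruto]


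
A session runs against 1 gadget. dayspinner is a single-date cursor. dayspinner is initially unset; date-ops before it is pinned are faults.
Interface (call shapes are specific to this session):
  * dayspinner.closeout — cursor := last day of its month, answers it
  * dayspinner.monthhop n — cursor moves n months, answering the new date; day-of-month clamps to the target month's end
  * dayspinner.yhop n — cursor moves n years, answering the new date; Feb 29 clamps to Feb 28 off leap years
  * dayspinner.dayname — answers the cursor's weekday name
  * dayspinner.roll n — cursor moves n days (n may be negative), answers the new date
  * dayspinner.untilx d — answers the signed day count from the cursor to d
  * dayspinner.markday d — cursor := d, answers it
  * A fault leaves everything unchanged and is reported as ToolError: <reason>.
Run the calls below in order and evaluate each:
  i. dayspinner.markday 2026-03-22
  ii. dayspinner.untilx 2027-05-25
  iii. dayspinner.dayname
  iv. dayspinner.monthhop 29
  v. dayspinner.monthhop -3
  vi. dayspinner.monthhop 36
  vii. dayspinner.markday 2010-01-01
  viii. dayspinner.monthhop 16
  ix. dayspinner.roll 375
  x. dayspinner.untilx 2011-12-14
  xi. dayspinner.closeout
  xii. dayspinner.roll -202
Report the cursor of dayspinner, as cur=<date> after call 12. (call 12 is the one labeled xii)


·→ dayspinner.markday(d='2026-03-22')
·← 2026-03-22
·→ dayspinner.untilx(d='2027-05-25')
·← 429
·→ dayspinner.dayname()
·← Sunday
·→ dayspinner.monthhop(n='29')
·← 2028-08-22
·→ dayspinner.monthhop(n='-3')
·← 2028-05-22
·→ dayspinner.monthhop(n='36')
·← 2031-05-22
·→ dayspinner.markday(d='2010-01-01')
·← 2010-01-01
·→ dayspinner.monthhop(n='16')
·← 2011-05-01
·→ dayspinner.roll(n='375')
·← 2012-05-10
·→ dayspinner.untilx(d='2011-12-14')
·← -148
·→ dayspinner.closeout()
·← 2012-05-31
·→ dayspinner.roll(n='-202')
·← 2011-11-11

Answer: cur=2011-11-11


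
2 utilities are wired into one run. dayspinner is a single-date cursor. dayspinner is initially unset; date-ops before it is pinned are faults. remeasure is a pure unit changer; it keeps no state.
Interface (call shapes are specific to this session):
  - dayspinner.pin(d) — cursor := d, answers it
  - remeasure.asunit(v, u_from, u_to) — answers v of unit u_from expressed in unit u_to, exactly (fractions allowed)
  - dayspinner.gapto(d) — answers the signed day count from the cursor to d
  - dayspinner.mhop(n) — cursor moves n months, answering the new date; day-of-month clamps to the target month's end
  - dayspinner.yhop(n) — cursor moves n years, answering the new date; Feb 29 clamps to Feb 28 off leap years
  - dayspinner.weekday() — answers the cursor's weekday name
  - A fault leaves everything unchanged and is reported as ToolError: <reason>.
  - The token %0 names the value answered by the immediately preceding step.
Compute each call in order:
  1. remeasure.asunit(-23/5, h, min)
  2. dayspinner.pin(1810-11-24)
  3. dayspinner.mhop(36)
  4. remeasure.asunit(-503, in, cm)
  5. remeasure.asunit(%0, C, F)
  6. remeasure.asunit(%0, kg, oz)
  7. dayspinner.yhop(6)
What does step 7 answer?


Answer: 1819-11-24

Derivation:
I try remeasure.asunit on v='-23/5', u_from='h', u_to='min', which returns -276.
I invoke dayspinner.pin on d='1810-11-24', giving 1810-11-24.
I try dayspinner.mhop on n='36', — result: 1813-11-24.
Using remeasure.asunit on v='-503', u_from='in', u_to='cm', and observe -63881/50.
Then remeasure.asunit on v='%0', u_from='C', u_to='F', giving -566929/250.
Next I call remeasure.asunit on v='%0', u_from='kg', u_to='oz', and get -329849600000/4123567.
I use dayspinner.yhop on n='6', → 1819-11-24.


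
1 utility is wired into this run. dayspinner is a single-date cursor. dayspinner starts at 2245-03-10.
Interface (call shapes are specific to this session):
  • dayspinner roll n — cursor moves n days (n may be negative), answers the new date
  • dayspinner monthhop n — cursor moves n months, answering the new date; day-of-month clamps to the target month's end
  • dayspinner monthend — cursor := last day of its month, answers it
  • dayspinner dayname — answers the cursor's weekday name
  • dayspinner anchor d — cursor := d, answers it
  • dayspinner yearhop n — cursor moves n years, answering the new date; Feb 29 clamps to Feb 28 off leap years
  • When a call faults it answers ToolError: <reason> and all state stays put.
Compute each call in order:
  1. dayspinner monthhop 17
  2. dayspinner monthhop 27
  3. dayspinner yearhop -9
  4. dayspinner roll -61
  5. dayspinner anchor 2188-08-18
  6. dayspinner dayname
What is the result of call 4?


I run dayspinner monthhop on 17, and get 2246-08-10.
Calling dayspinner monthhop on 27, → 2248-11-10.
I use dayspinner yearhop on -9, and observe 2239-11-10.
I invoke dayspinner roll on -61, → 2239-09-10.
Next I call dayspinner anchor on 2188-08-18, and see 2188-08-18.
I run dayspinner dayname(): Monday.

Answer: 2239-09-10


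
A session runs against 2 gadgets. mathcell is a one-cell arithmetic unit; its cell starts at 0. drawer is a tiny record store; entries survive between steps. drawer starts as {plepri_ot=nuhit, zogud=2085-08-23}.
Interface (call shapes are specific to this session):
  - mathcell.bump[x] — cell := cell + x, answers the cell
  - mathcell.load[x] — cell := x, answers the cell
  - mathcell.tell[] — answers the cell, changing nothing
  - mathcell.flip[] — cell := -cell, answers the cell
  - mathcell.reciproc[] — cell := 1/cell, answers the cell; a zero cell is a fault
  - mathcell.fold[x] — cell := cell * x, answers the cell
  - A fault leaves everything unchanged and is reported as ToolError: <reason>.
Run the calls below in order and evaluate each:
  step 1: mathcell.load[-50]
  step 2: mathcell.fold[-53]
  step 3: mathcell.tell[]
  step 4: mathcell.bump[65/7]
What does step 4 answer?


Answer: 18615/7

Derivation:
~$ mathcell.load x=-50
[out] -50
~$ mathcell.fold x=-53
[out] 2650
~$ mathcell.tell
[out] 2650
~$ mathcell.bump x=65/7
[out] 18615/7


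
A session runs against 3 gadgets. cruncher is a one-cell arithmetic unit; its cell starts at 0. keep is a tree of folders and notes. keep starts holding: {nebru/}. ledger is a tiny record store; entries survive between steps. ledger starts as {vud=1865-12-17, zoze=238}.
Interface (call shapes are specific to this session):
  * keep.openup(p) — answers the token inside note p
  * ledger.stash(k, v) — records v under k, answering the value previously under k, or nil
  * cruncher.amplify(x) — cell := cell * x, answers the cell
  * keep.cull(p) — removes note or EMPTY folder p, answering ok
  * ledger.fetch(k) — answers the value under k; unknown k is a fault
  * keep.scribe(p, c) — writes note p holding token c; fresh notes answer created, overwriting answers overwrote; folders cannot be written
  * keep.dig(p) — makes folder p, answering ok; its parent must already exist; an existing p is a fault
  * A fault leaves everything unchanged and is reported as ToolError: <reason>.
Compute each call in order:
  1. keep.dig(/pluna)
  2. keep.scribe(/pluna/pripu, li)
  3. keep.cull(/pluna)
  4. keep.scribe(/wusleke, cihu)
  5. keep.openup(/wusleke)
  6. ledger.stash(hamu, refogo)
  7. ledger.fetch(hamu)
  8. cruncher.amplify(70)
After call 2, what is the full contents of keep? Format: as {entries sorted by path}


Do: keep.dig[p→/pluna]
See: ok
Do: keep.scribe[p→/pluna/pripu; c→li]
See: created
Do: keep.cull[p→/pluna]
See: ToolError: not empty
Do: keep.scribe[p→/wusleke; c→cihu]
See: created
Do: keep.openup[p→/wusleke]
See: cihu
Do: ledger.stash[k→hamu; v→refogo]
See: nil
Do: ledger.fetch[k→hamu]
See: refogo
Do: cruncher.amplify[x→70]
See: 0

Answer: {nebru/, pluna/, pluna/pripu=li}


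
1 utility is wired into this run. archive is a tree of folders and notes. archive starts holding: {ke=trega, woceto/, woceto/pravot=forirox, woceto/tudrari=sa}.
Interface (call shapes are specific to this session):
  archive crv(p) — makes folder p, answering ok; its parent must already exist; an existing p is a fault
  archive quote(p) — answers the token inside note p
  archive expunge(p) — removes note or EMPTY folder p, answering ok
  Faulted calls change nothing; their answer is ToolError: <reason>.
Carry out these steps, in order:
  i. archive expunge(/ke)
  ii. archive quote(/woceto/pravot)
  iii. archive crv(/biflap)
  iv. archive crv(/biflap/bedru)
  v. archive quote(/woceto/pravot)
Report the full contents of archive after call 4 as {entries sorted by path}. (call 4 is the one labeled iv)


! 1. archive expunge(p='/ke') : ok
! 2. archive quote(p='/woceto/pravot') : forirox
! 3. archive crv(p='/biflap') : ok
! 4. archive crv(p='/biflap/bedru') : ok
! 5. archive quote(p='/woceto/pravot') : forirox

Answer: {biflap/, biflap/bedru/, woceto/, woceto/pravot=forirox, woceto/tudrari=sa}


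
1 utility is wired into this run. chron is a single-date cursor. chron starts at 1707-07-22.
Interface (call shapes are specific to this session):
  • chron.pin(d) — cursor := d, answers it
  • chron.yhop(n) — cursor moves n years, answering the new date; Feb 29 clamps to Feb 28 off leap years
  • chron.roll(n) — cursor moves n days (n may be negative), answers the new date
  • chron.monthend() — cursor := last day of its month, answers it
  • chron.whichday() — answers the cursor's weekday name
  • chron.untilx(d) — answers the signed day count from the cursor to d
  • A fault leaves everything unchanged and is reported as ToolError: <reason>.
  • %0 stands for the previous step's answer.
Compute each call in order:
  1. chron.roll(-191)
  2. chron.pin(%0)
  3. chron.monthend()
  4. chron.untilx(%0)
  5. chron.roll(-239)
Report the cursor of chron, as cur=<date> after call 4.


> roll n='-191'
  1707-01-12
> pin d='%0'
  1707-01-12
> monthend
  1707-01-31
> untilx d='%0'
  0
> roll n='-239'
  1706-06-06

Answer: cur=1707-01-31


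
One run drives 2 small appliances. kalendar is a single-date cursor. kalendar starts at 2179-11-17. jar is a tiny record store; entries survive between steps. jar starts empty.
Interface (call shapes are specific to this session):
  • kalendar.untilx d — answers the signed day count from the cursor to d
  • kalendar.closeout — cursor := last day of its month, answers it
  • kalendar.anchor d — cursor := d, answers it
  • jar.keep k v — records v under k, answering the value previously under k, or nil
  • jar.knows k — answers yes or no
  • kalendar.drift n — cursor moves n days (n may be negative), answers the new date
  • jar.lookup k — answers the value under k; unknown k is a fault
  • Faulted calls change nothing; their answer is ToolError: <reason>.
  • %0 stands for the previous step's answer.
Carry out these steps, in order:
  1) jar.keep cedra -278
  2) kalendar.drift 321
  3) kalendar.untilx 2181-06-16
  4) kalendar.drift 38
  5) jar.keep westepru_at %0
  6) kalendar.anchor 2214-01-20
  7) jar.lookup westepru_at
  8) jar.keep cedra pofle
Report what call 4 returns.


Answer: 2180-11-10

Derivation:
Act: keep[k→cedra; v→-278]
Obs: nil
Act: drift[n→321]
Obs: 2180-10-03
Act: untilx[d→2181-06-16]
Obs: 256
Act: drift[n→38]
Obs: 2180-11-10
Act: keep[k→westepru_at; v→%0]
Obs: nil
Act: anchor[d→2214-01-20]
Obs: 2214-01-20
Act: lookup[k→westepru_at]
Obs: 2180-11-10
Act: keep[k→cedra; v→pofle]
Obs: -278


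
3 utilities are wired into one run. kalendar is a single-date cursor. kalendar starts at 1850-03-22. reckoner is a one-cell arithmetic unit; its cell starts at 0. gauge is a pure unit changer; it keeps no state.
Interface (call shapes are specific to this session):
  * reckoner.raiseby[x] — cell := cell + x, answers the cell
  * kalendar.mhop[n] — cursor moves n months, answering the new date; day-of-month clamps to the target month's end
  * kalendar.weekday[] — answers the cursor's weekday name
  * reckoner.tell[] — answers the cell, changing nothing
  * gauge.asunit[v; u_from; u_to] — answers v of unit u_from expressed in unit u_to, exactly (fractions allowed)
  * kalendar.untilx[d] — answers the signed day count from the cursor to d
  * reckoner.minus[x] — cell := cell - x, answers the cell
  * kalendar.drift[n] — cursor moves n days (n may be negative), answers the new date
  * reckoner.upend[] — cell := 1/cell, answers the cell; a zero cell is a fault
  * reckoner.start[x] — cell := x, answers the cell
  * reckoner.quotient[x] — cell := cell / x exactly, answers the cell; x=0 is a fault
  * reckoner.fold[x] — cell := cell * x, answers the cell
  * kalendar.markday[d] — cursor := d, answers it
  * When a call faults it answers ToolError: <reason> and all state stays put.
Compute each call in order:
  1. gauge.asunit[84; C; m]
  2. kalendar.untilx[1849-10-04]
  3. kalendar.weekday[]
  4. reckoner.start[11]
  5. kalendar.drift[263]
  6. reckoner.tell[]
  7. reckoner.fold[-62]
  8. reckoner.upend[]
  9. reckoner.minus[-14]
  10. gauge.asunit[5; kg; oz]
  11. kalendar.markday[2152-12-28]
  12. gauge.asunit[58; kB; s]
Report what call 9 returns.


I try asunit with v=84, u_from=C, u_to=m, giving ToolError: incompatible units.
Using untilx with d=1849-10-04: -169.
I run weekday(), and see Friday.
Calling start with x=11, yielding 11.
Next I call drift with n=263, and see 1850-12-10.
Calling tell, yielding 11.
Using fold with x=-62, which returns -682.
Using upend, and observe -1/682.
I use minus with x=-14, and observe 9547/682.
I try asunit with v=5, u_from=kg, u_to=oz, and get 8000000000/45359237.
Next I call markday with d=2152-12-28, yielding 2152-12-28.
I call asunit with v=58, u_from=kB, u_to=s, → ToolError: incompatible units.

Answer: 9547/682


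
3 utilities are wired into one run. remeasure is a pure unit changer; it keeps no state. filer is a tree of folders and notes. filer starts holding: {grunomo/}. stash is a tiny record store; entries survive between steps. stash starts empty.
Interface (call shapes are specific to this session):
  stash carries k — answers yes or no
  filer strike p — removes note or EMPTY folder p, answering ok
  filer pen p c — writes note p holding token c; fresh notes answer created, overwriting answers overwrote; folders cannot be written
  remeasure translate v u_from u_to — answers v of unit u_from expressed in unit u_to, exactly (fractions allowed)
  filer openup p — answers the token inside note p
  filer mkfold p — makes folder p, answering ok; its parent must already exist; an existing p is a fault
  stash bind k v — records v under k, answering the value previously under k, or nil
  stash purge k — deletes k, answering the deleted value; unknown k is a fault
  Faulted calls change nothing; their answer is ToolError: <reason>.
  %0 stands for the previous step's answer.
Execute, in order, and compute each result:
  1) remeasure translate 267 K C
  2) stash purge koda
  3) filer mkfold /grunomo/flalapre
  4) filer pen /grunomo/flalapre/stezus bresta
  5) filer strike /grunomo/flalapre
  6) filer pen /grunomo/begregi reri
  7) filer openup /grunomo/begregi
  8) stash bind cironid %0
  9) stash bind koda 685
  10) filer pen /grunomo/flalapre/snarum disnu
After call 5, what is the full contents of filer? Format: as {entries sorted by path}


Answer: {grunomo/, grunomo/flalapre/, grunomo/flalapre/stezus=bresta}

Derivation:
$ remeasure translate 267 K C
[out] -123/20
$ stash purge koda
[out] ToolError: no such key koda
$ filer mkfold /grunomo/flalapre
[out] ok
$ filer pen /grunomo/flalapre/stezus bresta
[out] created
$ filer strike /grunomo/flalapre
[out] ToolError: not empty
$ filer pen /grunomo/begregi reri
[out] created
$ filer openup /grunomo/begregi
[out] reri
$ stash bind cironid %0
[out] nil
$ stash bind koda 685
[out] nil
$ filer pen /grunomo/flalapre/snarum disnu
[out] created


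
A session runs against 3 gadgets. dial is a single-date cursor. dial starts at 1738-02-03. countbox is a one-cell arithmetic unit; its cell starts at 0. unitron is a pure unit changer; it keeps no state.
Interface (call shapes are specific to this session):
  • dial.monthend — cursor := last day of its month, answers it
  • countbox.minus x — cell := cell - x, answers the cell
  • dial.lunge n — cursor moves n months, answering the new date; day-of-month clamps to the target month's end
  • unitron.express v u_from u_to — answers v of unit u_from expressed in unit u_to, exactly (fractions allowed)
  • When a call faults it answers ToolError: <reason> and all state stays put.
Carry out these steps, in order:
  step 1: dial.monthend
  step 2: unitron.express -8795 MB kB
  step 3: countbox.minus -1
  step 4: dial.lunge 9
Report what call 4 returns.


-- 1. monthend() ~> 1738-02-28
-- 2. express(-8795, MB, kB) ~> -8795000
-- 3. minus(-1) ~> 1
-- 4. lunge(9) ~> 1738-11-28

Answer: 1738-11-28


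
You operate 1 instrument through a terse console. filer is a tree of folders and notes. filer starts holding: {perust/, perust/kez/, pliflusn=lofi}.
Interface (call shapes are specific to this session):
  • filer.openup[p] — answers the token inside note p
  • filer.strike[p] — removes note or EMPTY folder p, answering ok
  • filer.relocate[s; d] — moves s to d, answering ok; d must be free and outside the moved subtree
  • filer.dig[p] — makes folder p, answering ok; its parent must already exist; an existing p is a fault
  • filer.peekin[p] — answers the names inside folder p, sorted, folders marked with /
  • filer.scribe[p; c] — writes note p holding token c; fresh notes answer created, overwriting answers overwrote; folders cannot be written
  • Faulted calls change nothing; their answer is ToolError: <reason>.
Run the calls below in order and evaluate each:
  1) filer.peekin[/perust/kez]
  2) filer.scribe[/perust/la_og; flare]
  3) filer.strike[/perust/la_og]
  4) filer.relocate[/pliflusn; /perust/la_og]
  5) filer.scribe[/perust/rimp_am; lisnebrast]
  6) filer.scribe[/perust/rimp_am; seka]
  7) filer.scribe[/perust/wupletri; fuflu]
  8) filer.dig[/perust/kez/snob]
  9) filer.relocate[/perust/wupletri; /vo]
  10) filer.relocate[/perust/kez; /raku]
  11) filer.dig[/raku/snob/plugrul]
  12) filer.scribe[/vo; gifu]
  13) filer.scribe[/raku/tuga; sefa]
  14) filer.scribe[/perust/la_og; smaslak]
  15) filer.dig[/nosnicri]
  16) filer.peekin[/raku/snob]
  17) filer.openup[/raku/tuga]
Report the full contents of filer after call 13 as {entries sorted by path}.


Answer: {perust/, perust/la_og=lofi, perust/rimp_am=seka, raku/, raku/snob/, raku/snob/plugrul/, raku/tuga=sefa, vo=gifu}

Derivation:
Act: filer.peekin[p: /perust/kez]
Obs: []
Act: filer.scribe[p: /perust/la_og; c: flare]
Obs: created
Act: filer.strike[p: /perust/la_og]
Obs: ok
Act: filer.relocate[s: /pliflusn; d: /perust/la_og]
Obs: ok
Act: filer.scribe[p: /perust/rimp_am; c: lisnebrast]
Obs: created
Act: filer.scribe[p: /perust/rimp_am; c: seka]
Obs: overwrote
Act: filer.scribe[p: /perust/wupletri; c: fuflu]
Obs: created
Act: filer.dig[p: /perust/kez/snob]
Obs: ok
Act: filer.relocate[s: /perust/wupletri; d: /vo]
Obs: ok
Act: filer.relocate[s: /perust/kez; d: /raku]
Obs: ok
Act: filer.dig[p: /raku/snob/plugrul]
Obs: ok
Act: filer.scribe[p: /vo; c: gifu]
Obs: overwrote
Act: filer.scribe[p: /raku/tuga; c: sefa]
Obs: created
Act: filer.scribe[p: /perust/la_og; c: smaslak]
Obs: overwrote
Act: filer.dig[p: /nosnicri]
Obs: ok
Act: filer.peekin[p: /raku/snob]
Obs: [plugrul/]
Act: filer.openup[p: /raku/tuga]
Obs: sefa


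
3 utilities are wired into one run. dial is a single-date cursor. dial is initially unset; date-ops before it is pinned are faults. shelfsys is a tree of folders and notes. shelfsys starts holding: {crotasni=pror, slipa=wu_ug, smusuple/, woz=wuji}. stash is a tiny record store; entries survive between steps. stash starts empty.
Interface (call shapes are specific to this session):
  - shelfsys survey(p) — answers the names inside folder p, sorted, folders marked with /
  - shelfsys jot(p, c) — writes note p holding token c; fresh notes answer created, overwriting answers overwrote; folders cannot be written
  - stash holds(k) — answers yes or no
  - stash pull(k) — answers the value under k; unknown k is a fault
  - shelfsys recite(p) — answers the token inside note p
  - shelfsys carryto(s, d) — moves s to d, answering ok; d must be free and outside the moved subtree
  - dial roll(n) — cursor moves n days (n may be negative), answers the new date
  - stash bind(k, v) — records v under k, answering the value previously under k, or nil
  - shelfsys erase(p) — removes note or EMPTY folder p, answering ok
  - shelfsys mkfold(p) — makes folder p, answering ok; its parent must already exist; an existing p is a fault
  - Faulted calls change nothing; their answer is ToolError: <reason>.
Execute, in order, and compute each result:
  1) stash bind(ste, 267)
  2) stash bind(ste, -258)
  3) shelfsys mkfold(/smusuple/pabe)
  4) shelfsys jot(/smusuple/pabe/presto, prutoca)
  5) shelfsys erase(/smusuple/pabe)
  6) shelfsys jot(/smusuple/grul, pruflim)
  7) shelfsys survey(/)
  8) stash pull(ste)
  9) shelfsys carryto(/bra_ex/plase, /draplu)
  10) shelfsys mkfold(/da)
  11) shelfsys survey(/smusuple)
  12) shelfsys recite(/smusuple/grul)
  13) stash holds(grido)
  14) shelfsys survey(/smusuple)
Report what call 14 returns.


Answer: [grul, pabe/]

Derivation:
CALL stash bind[ste; 267]
RET  nil
CALL stash bind[ste; -258]
RET  267
CALL shelfsys mkfold[/smusuple/pabe]
RET  ok
CALL shelfsys jot[/smusuple/pabe/presto; prutoca]
RET  created
CALL shelfsys erase[/smusuple/pabe]
RET  ToolError: not empty
CALL shelfsys jot[/smusuple/grul; pruflim]
RET  created
CALL shelfsys survey[/]
RET  [crotasni, slipa, smusuple/, woz]
CALL stash pull[ste]
RET  -258
CALL shelfsys carryto[/bra_ex/plase; /draplu]
RET  ToolError: not found
CALL shelfsys mkfold[/da]
RET  ok
CALL shelfsys survey[/smusuple]
RET  [grul, pabe/]
CALL shelfsys recite[/smusuple/grul]
RET  pruflim
CALL stash holds[grido]
RET  no
CALL shelfsys survey[/smusuple]
RET  [grul, pabe/]


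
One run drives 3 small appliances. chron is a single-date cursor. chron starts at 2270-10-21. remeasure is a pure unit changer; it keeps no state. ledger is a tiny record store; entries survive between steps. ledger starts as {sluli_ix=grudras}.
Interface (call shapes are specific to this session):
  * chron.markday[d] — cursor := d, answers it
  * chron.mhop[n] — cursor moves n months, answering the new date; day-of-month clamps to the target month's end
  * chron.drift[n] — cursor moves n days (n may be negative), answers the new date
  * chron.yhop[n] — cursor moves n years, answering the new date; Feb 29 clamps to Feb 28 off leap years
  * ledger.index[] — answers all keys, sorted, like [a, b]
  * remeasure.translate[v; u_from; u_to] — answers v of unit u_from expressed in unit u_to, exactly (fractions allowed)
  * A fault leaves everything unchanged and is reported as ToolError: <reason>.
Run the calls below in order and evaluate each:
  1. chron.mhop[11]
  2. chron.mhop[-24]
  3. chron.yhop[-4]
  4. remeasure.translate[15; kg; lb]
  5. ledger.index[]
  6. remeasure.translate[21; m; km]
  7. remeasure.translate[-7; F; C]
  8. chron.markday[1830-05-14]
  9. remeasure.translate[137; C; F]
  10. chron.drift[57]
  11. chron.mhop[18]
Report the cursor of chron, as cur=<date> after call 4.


# 1. chron.mhop(n='11') : 2271-09-21
# 2. chron.mhop(n='-24') : 2269-09-21
# 3. chron.yhop(n='-4') : 2265-09-21
# 4. remeasure.translate(v='15', u_from='kg', u_to='lb') : 1500000000/45359237
# 5. ledger.index() : [sluli_ix]
# 6. remeasure.translate(v='21', u_from='m', u_to='km') : 21/1000
# 7. remeasure.translate(v='-7', u_from='F', u_to='C') : -65/3
# 8. chron.markday(d='1830-05-14') : 1830-05-14
# 9. remeasure.translate(v='137', u_from='C', u_to='F') : 1393/5
# 10. chron.drift(n='57') : 1830-07-10
# 11. chron.mhop(n='18') : 1832-01-10

Answer: cur=2265-09-21


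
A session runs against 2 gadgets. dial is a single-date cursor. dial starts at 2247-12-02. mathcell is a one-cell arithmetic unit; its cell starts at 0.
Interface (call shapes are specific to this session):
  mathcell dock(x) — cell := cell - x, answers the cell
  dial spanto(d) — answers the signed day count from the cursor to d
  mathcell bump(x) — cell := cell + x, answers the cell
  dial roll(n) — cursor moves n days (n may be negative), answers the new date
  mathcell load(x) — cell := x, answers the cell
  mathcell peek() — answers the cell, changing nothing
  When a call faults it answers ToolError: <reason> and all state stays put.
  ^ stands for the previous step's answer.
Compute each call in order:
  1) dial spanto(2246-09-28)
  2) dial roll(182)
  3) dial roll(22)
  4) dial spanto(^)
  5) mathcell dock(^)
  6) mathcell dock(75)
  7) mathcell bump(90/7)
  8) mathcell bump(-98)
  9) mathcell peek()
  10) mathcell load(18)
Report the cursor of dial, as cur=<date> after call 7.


==> dial spanto(d→2246-09-28)
<== -430
==> dial roll(n→182)
<== 2248-06-01
==> dial roll(n→22)
<== 2248-06-23
==> dial spanto(d→^)
<== 0
==> mathcell dock(x→^)
<== 0
==> mathcell dock(x→75)
<== -75
==> mathcell bump(x→90/7)
<== -435/7
==> mathcell bump(x→-98)
<== -1121/7
==> mathcell peek()
<== -1121/7
==> mathcell load(x→18)
<== 18

Answer: cur=2248-06-23


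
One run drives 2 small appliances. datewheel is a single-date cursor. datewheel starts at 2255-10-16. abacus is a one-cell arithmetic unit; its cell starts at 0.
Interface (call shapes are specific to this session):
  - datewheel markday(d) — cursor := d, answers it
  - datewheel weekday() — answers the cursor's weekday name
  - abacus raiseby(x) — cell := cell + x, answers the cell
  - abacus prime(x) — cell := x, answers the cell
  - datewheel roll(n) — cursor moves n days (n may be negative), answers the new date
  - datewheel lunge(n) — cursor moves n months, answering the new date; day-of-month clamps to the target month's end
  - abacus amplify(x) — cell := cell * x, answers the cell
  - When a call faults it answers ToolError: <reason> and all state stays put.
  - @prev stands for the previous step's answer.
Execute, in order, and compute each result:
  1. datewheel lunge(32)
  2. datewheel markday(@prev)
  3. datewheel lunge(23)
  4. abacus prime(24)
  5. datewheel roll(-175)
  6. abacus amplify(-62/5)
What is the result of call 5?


·→ datewheel lunge(n='32')
·← 2258-06-16
·→ datewheel markday(d='@prev')
·← 2258-06-16
·→ datewheel lunge(n='23')
·← 2260-05-16
·→ abacus prime(x='24')
·← 24
·→ datewheel roll(n='-175')
·← 2259-11-23
·→ abacus amplify(x='-62/5')
·← -1488/5

Answer: 2259-11-23
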